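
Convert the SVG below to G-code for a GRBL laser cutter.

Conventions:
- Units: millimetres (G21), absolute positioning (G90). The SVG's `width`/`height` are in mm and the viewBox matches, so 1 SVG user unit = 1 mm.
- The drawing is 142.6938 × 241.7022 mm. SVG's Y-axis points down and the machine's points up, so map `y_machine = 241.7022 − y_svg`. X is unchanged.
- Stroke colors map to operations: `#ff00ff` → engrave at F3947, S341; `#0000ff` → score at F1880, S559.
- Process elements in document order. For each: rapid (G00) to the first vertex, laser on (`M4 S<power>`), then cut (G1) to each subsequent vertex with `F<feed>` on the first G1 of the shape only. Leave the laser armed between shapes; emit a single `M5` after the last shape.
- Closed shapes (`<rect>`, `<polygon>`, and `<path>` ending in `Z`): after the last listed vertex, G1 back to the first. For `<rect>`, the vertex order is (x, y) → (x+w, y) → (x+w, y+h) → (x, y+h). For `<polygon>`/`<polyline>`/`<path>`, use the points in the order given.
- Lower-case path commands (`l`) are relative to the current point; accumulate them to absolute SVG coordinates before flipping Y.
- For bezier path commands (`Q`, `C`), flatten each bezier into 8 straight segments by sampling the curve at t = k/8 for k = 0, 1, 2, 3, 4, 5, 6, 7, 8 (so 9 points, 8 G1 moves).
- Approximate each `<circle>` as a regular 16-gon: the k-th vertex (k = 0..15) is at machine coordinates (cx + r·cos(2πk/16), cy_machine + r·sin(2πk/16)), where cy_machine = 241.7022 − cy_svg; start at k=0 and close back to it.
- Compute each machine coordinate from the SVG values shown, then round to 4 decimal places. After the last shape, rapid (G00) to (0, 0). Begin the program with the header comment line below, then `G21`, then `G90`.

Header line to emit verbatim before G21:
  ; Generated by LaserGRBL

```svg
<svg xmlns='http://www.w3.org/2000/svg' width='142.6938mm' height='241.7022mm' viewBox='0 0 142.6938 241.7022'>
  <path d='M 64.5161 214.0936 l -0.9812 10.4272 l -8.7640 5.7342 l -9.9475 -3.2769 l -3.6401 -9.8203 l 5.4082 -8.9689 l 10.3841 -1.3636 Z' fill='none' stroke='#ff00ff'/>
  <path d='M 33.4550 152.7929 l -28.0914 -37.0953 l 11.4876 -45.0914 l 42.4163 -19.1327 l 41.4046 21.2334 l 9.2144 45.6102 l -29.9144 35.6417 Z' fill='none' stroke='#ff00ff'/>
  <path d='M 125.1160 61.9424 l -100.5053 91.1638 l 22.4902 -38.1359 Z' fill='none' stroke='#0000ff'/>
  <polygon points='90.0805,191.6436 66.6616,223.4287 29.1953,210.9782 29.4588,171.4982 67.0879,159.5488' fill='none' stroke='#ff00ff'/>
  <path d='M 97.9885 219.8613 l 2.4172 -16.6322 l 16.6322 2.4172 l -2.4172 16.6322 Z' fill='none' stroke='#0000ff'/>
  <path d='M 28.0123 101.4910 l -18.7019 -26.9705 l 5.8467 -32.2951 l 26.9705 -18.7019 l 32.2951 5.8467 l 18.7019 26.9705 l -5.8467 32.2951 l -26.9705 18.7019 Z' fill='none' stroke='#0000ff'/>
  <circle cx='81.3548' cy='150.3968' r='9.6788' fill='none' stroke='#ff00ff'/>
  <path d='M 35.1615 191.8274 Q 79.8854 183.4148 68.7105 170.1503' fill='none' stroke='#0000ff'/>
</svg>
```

; Generated by LaserGRBL
G21
G90
G00 X64.5161 Y27.6086
M4 S341
G1 X63.5349 Y17.1814 F3947
G1 X54.7709 Y11.4472
G1 X44.8234 Y14.7241
G1 X41.1833 Y24.5444
G1 X46.5915 Y33.5133
G1 X56.9756 Y34.8769
G1 X64.5161 Y27.6086
G00 X33.4550 Y88.9093
M4 S341
G1 X5.3636 Y126.0046 F3947
G1 X16.8512 Y171.0960
G1 X59.2675 Y190.2287
G1 X100.6721 Y168.9953
G1 X109.8865 Y123.3851
G1 X79.9721 Y87.7434
G1 X33.4550 Y88.9093
G00 X125.1160 Y179.7598
M4 S559
G1 X24.6107 Y88.5960 F1880
G1 X47.1009 Y126.7319
G1 X125.1160 Y179.7598
G00 X90.0805 Y50.0586
M4 S341
G1 X66.6616 Y18.2735 F3947
G1 X29.1953 Y30.7240
G1 X29.4588 Y70.2040
G1 X67.0879 Y82.1534
G1 X90.0805 Y50.0586
G00 X97.9885 Y21.8409
M4 S559
G1 X100.4057 Y38.4731 F1880
G1 X117.0379 Y36.0559
G1 X114.6207 Y19.4237
G1 X97.9885 Y21.8409
G00 X28.0123 Y140.2112
M4 S559
G1 X9.3104 Y167.1817 F1880
G1 X15.1571 Y199.4768
G1 X42.1276 Y218.1787
G1 X74.4227 Y212.3320
G1 X93.1246 Y185.3615
G1 X87.2779 Y153.0664
G1 X60.3074 Y134.3645
G1 X28.0123 Y140.2112
G00 X91.0336 Y91.3054
M4 S341
G1 X90.2968 Y95.0093 F3947
G1 X88.1987 Y98.1493
G1 X85.0587 Y100.2474
G1 X81.3548 Y100.9842
G1 X77.6509 Y100.2474
G1 X74.5109 Y98.1493
G1 X72.4128 Y95.0093
G1 X71.6760 Y91.3054
G1 X72.4128 Y87.6015
G1 X74.5109 Y84.4615
G1 X77.6509 Y82.3634
G1 X81.3548 Y81.6266
G1 X85.0587 Y82.3634
G1 X88.1987 Y84.4615
G1 X90.2968 Y87.6015
G1 X91.0336 Y91.3054
G00 X35.1615 Y49.8748
M4 S559
G1 X45.4691 Y52.0538 F1880
G1 X54.0298 Y54.3843
G1 X60.8437 Y56.8665
G1 X65.9107 Y59.5004
G1 X69.2309 Y62.2858
G1 X70.8043 Y65.2229
G1 X70.6308 Y68.3116
G1 X68.7105 Y71.5519
M5
G00 X0.0000 Y0.0000

1 u = 1 mm; y_m = 241.7022 − y.

[1] `<path>` regular polygon, #ff00ff→engrave S341 F3947: (64.5161,27.6086) → (63.5349,17.1814) → (54.7709,11.4472) → (44.8234,14.7241) → (41.1833,24.5444) → (46.5915,33.5133) → (56.9756,34.8769) → (64.5161,27.6086) (closed)

[2] `<path>` regular polygon, #ff00ff→engrave S341 F3947: (33.4550,88.9093) → (5.3636,126.0046) → (16.8512,171.0960) → (59.2675,190.2287) → (100.6721,168.9953) → (109.8865,123.3851) → (79.9721,87.7434) → (33.4550,88.9093) (closed)

[3] `<path>` closed polygon, #0000ff→score S559 F1880: (125.1160,179.7598) → (24.6107,88.5960) → (47.1009,126.7319) → (125.1160,179.7598) (closed)

[4] `<polygon>` regular polygon, #ff00ff→engrave S341 F3947: (90.0805,50.0586) → (66.6616,18.2735) → (29.1953,30.7240) → (29.4588,70.2040) → (67.0879,82.1534) → (90.0805,50.0586) (closed)

[5] `<path>` regular polygon, #0000ff→score S559 F1880: (97.9885,21.8409) → (100.4057,38.4731) → (117.0379,36.0559) → (114.6207,19.4237) → (97.9885,21.8409) (closed)

[6] `<path>` regular polygon, #0000ff→score S559 F1880: (28.0123,140.2112) → (9.3104,167.1817) → (15.1571,199.4768) → (42.1276,218.1787) → (74.4227,212.3320) → (93.1246,185.3615) → (87.2779,153.0664) → (60.3074,134.3645) → (28.0123,140.2112) (closed)

[7] `<circle>` circle, #ff00ff→engrave S341 F3947: (91.0336,91.3054) → (90.2968,95.0093) → (88.1987,98.1493) → (85.0587,100.2474) → (81.3548,100.9842) → (77.6509,100.2474) → (74.5109,98.1493) → (72.4128,95.0093) → (71.6760,91.3054) → (72.4128,87.6015) → (74.5109,84.4615) → (77.6509,82.3634) → (81.3548,81.6266) → (85.0587,82.3634) → (88.1987,84.4615) → (90.2968,87.6015) → (91.0336,91.3054) (closed)

[8] `<path>` quadratic bezier, #0000ff→score S559 F1880: (35.1615,49.8748) → (45.4691,52.0538) → (54.0298,54.3843) → (60.8437,56.8665) → (65.9107,59.5004) → (69.2309,62.2858) → (70.8043,65.2229) → (70.6308,68.3116) → (68.7105,71.5519)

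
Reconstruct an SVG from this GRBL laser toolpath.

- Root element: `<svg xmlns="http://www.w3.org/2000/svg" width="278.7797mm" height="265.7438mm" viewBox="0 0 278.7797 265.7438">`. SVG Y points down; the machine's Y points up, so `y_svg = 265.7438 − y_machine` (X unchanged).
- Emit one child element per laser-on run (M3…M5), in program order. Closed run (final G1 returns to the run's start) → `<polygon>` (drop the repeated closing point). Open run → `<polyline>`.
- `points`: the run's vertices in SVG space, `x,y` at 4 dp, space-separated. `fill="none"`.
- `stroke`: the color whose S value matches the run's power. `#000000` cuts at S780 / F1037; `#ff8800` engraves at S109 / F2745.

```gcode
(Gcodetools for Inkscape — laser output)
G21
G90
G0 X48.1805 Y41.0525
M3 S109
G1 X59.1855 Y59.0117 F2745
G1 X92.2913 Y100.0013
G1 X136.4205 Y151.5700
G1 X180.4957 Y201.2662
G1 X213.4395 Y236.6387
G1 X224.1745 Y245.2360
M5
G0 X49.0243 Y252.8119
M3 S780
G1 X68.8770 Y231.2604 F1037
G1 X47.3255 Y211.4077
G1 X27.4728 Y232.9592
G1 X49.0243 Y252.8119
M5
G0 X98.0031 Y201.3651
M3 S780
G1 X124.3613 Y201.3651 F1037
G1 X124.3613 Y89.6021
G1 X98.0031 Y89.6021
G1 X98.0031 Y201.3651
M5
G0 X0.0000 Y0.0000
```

<svg xmlns="http://www.w3.org/2000/svg" width="278.7797mm" height="265.7438mm" viewBox="0 0 278.7797 265.7438">
  <polyline points="48.1805,224.6913 59.1855,206.7321 92.2913,165.7425 136.4205,114.1738 180.4957,64.4776 213.4395,29.1051 224.1745,20.5078" fill="none" stroke="#ff8800"/>
  <polygon points="49.0243,12.9319 68.8770,34.4834 47.3255,54.3361 27.4728,32.7846" fill="none" stroke="#000000"/>
  <polygon points="98.0031,64.3787 124.3613,64.3787 124.3613,176.1417 98.0031,176.1417" fill="none" stroke="#000000"/>
</svg>

Machine Y-up, SVG Y-down with viewBox height 265.7438, so y_svg = 265.7438 − y_machine; X carries over.

Run 1: S109 ⇒ engrave layer `#ff8800`. The run is open, so emit a `<polyline>` with points (Y-flipped): 48.1805,224.6913 59.1855,206.7321 92.2913,165.7425 136.4205,114.1738 180.4957,64.4776 213.4395,29.1051 224.1745,20.5078.

Run 2: S780 ⇒ cut layer `#000000`. The run returns to its start, so emit a `<polygon>` with points (Y-flipped): 49.0243,12.9319 68.8770,34.4834 47.3255,54.3361 27.4728,32.7846.

Run 3: power S780 maps to stroke `#000000` (cut). The run returns to its start, so emit a `<polygon>` with points (Y-flipped): 98.0031,64.3787 124.3613,64.3787 124.3613,176.1417 98.0031,176.1417.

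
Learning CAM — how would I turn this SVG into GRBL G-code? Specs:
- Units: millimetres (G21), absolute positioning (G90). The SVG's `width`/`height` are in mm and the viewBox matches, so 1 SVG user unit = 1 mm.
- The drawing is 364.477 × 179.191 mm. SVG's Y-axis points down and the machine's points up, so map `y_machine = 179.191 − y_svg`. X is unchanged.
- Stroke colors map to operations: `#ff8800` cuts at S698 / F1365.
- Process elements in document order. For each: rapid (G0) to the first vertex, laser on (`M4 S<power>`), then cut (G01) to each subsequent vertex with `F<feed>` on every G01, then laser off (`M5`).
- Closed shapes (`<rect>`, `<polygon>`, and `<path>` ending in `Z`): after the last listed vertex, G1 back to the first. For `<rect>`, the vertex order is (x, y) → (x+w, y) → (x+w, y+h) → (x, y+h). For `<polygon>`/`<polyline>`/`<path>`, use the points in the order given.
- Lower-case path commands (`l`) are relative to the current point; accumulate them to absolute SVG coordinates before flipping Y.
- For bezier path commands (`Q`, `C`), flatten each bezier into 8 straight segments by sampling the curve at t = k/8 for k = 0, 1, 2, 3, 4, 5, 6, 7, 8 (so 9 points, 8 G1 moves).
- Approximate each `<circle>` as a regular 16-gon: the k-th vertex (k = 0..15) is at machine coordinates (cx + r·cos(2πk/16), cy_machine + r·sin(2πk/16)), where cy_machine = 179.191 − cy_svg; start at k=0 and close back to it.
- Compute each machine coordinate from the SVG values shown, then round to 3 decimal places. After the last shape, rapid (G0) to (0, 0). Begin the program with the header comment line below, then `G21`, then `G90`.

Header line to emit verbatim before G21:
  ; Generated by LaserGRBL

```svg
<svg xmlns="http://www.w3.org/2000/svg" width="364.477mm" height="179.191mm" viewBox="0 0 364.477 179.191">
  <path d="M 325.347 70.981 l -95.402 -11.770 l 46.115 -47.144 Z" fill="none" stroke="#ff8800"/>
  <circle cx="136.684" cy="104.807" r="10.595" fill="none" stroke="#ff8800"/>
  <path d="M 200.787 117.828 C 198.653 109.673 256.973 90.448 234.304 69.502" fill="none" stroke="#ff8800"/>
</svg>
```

; Generated by LaserGRBL
G21
G90
G0 X325.347 Y108.210
M4 S698
G01 X229.945 Y119.980 F1365
G01 X276.060 Y167.124 F1365
G01 X325.347 Y108.210 F1365
M5
G0 X147.279 Y74.384
M4 S698
G01 X146.473 Y78.439 F1365
G01 X144.176 Y81.876 F1365
G01 X140.739 Y84.173 F1365
G01 X136.684 Y84.979 F1365
G01 X132.629 Y84.173 F1365
G01 X129.192 Y81.876 F1365
G01 X126.895 Y78.439 F1365
G01 X126.089 Y74.384 F1365
G01 X126.895 Y70.329 F1365
G01 X129.192 Y66.892 F1365
G01 X132.629 Y64.595 F1365
G01 X136.684 Y63.789 F1365
G01 X140.739 Y64.595 F1365
G01 X144.176 Y66.892 F1365
G01 X146.473 Y70.329 F1365
G01 X147.279 Y74.384 F1365
M5
G0 X200.787 Y61.363
M4 S698
G01 X202.544 Y64.922 F1365
G01 X208.312 Y69.409 F1365
G01 X216.431 Y74.715 F1365
G01 X225.246 Y80.729 F1365
G01 X233.098 Y87.344 F1365
G01 X238.330 Y94.448 F1365
G01 X239.285 Y101.933 F1365
G01 X234.304 Y109.689 F1365
M5
G0 X0.000 Y0.000

viewBox `0 0 364.477 179.191` with mm width/height → 1 unit = 1 mm. Flip: y_m = 179.191 − y_svg.

**Shape 1** — `<path>` closed polygon, stroke `#ff8800` → cut (S698, F1365). Machine vertices: (325.347,108.210) → (229.945,119.980) → (276.060,167.124) → (325.347,108.210). Closed: final G1 returns to the first vertex.

**Shape 2** — `<circle>` circle, stroke `#ff8800` → cut (S698, F1365). Machine vertices: (147.279,74.384) → (146.473,78.439) → (144.176,81.876) → (140.739,84.173) → (136.684,84.979) → (132.629,84.173) → (129.192,81.876) → (126.895,78.439) → (126.089,74.384) → (126.895,70.329) → (129.192,66.892) → (132.629,64.595) → (136.684,63.789) → (140.739,64.595) → (144.176,66.892) → (146.473,70.329) → (147.279,74.384). Closed: final G1 returns to the first vertex.

**Shape 3** — `<path>` cubic bezier, stroke `#ff8800` → cut (S698, F1365). Control points (SVG): P0=(200.787,117.828), P1=(198.653,109.673), P2=(256.973,90.448), P3=(234.304,69.502); sampled at t=k/8. Machine vertices: (200.787,61.363) → (202.544,64.922) → (208.312,69.409) → (216.431,74.715) → (225.246,80.729) → (233.098,87.344) → (238.330,94.448) → (239.285,101.933) → (234.304,109.689). Open path.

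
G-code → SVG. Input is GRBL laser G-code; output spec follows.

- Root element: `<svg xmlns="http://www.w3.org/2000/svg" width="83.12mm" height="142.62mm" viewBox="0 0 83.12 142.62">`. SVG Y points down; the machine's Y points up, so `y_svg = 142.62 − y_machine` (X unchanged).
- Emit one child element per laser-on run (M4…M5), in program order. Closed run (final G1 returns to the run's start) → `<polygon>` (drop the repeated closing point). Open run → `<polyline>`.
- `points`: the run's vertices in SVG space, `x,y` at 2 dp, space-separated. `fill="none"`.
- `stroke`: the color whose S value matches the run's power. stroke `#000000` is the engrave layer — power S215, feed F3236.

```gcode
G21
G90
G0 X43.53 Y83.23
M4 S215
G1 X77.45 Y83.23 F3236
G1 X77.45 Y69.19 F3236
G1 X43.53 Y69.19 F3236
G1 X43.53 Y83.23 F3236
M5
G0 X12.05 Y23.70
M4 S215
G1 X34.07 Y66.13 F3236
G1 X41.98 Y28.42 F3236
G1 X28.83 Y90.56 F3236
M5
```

<svg xmlns="http://www.w3.org/2000/svg" width="83.12mm" height="142.62mm" viewBox="0 0 83.12 142.62">
  <polygon points="43.53,59.39 77.45,59.39 77.45,73.43 43.53,73.43" fill="none" stroke="#000000"/>
  <polyline points="12.05,118.92 34.07,76.49 41.98,114.20 28.83,52.06" fill="none" stroke="#000000"/>
</svg>

y_svg = 142.62 − y_m. Every run uses S215, so all elements get stroke `#000000` (engrave).

[1] closed run; points: 43.53,59.39 77.45,59.39 77.45,73.43 43.53,73.43

[2] open run; points: 12.05,118.92 34.07,76.49 41.98,114.20 28.83,52.06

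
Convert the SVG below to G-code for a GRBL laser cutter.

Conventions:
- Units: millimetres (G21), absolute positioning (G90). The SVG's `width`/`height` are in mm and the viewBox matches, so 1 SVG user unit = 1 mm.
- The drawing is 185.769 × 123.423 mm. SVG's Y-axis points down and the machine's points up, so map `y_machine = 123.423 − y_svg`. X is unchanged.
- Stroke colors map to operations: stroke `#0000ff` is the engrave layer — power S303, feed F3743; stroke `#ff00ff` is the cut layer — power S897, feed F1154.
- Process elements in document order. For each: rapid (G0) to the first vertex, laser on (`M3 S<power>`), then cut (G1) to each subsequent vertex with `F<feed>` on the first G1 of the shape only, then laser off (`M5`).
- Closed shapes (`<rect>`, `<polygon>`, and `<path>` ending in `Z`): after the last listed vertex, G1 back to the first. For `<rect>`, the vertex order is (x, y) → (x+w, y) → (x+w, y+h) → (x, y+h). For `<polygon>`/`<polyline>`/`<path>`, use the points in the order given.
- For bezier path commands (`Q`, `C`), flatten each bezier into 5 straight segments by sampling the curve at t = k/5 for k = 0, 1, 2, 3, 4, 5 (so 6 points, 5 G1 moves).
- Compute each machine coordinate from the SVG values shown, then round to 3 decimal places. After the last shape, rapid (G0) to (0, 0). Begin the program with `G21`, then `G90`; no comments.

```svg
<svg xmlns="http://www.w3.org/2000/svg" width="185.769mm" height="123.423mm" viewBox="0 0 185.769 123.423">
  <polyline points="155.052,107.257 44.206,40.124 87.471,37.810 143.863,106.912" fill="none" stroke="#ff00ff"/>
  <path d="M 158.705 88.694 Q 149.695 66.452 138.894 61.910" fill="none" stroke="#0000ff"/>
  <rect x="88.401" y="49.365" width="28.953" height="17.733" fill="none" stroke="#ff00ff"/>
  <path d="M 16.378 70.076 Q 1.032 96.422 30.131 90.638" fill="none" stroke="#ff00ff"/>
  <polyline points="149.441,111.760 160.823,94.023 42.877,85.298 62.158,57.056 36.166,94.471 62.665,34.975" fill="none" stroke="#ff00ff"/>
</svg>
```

G21
G90
G0 X155.052 Y16.166
M3 S897
G1 X44.206 Y83.299 F1154
G1 X87.471 Y85.613
G1 X143.863 Y16.511
M5
G0 X158.705 Y34.729
M3 S303
G1 X155.029 Y42.918 F3743
G1 X151.210 Y49.691
G1 X147.248 Y55.047
G1 X143.143 Y58.988
G1 X138.894 Y61.513
M5
G0 X88.401 Y74.058
M3 S897
G1 X117.354 Y74.058 F1154
G1 X117.354 Y56.325
G1 X88.401 Y56.325
G1 X88.401 Y74.058
M5
G0 X16.378 Y53.347
M3 S897
G1 X12.017 Y44.094 F1154
G1 X11.212 Y37.411
G1 X13.963 Y33.299
G1 X20.269 Y31.757
G1 X30.131 Y32.785
M5
G0 X149.441 Y11.663
M3 S897
G1 X160.823 Y29.400 F1154
G1 X42.877 Y38.125
G1 X62.158 Y66.367
G1 X36.166 Y28.952
G1 X62.665 Y88.448
M5
G0 X0.000 Y0.000

Since the viewBox matches the mm dimensions, user units are millimetres directly. The only transform is the Y-flip y_m = 123.423 − y_svg.

Shape 1 is a open polyline drawn with `<polyline>`. Its stroke #ff00ff means cut at S897, F1154. After flipping Y the toolpath is (155.052,16.166) → (44.206,83.299) → (87.471,85.613) → (143.863,16.511).

Shape 2 is a quadratic bezier drawn with `<path>`. Its stroke #0000ff means engrave at S303, F3743. After flipping Y the toolpath is (158.705,34.729) → (155.029,42.918) → (151.210,49.691) → (147.248,55.047) → (143.143,58.988) → (138.894,61.513).

Shape 3 is a rectangle drawn with `<rect>`. Its stroke #ff00ff means cut at S897, F1154. After flipping Y the toolpath is (88.401,74.058) → (117.354,74.058) → (117.354,56.325) → (88.401,56.325) → (88.401,74.058), returning to the start.

Shape 4 is a quadratic bezier drawn with `<path>`. Its stroke #ff00ff means cut at S897, F1154. After flipping Y the toolpath is (16.378,53.347) → (12.017,44.094) → (11.212,37.411) → (13.963,33.299) → (20.269,31.757) → (30.131,32.785).

Shape 5 is a open polyline drawn with `<polyline>`. Its stroke #ff00ff means cut at S897, F1154. After flipping Y the toolpath is (149.441,11.663) → (160.823,29.400) → (42.877,38.125) → (62.158,66.367) → (36.166,28.952) → (62.665,88.448).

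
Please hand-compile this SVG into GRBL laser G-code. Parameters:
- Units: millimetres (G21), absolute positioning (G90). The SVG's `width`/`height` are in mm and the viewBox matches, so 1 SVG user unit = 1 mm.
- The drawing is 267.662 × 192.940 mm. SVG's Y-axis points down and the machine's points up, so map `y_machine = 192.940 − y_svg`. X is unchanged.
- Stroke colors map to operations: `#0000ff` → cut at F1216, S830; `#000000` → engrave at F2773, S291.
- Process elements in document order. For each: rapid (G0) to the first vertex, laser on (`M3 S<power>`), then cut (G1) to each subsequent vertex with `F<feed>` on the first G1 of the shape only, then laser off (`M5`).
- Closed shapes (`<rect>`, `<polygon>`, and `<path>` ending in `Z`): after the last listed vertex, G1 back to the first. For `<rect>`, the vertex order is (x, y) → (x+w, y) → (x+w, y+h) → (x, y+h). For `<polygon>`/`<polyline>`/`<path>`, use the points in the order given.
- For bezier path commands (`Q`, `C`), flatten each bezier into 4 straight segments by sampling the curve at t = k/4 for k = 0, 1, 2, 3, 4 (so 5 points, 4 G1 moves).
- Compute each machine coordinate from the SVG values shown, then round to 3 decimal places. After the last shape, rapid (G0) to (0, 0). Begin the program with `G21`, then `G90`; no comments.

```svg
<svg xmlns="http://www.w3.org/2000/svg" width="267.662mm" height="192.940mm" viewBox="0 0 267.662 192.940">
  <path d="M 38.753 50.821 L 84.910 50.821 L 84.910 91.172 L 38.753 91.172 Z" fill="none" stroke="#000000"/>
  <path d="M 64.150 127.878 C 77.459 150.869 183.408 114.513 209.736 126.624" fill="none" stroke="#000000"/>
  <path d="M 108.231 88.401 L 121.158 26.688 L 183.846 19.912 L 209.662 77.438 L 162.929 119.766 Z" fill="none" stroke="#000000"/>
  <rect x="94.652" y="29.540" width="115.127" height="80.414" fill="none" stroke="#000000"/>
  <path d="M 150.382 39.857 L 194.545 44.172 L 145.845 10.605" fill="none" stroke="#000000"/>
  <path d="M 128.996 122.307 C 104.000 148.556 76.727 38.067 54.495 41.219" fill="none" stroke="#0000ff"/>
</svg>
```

Since the viewBox matches the mm dimensions, user units are millimetres directly. The only transform is the Y-flip y_m = 192.940 − y_svg.

Shape 1 is a rectangle drawn with `<path>`. Its stroke #000000 means engrave at S291, F2773. After flipping Y the toolpath is (38.753,142.119) → (84.910,142.119) → (84.910,101.768) → (38.753,101.768) → (38.753,142.119), returning to the start.

Shape 2 is a cubic bezier drawn with `<path>`. Its stroke #000000 means engrave at S291, F2773. After flipping Y the toolpath is (64.150,65.062) → (88.810,57.262) → (132.061,61.609) → (177.753,67.996) → (209.736,66.316).

Shape 3 is a regular polygon drawn with `<path>`. Its stroke #000000 means engrave at S291, F2773. After flipping Y the toolpath is (108.231,104.539) → (121.158,166.252) → (183.846,173.028) → (209.662,115.502) → (162.929,73.174) → (108.231,104.539), returning to the start.

Shape 4 is a rectangle drawn with `<rect>`. Its stroke #000000 means engrave at S291, F2773. After flipping Y the toolpath is (94.652,163.400) → (209.779,163.400) → (209.779,82.986) → (94.652,82.986) → (94.652,163.400), returning to the start.

Shape 5 is a open polyline drawn with `<path>`. Its stroke #000000 means engrave at S291, F2773. After flipping Y the toolpath is (150.382,153.083) → (194.545,148.768) → (145.845,182.335).

Shape 6 is a cubic bezier drawn with `<path>`. Its stroke #0000ff means cut at S830, F1216. After flipping Y the toolpath is (128.996,70.633) → (109.936,72.672) → (90.709,102.516) → (72.000,136.689) → (54.495,151.721).

G21
G90
G0 X38.753 Y142.119
M3 S291
G1 X84.910 Y142.119 F2773
G1 X84.910 Y101.768
G1 X38.753 Y101.768
G1 X38.753 Y142.119
M5
G0 X64.150 Y65.062
M3 S291
G1 X88.810 Y57.262 F2773
G1 X132.061 Y61.609
G1 X177.753 Y67.996
G1 X209.736 Y66.316
M5
G0 X108.231 Y104.539
M3 S291
G1 X121.158 Y166.252 F2773
G1 X183.846 Y173.028
G1 X209.662 Y115.502
G1 X162.929 Y73.174
G1 X108.231 Y104.539
M5
G0 X94.652 Y163.400
M3 S291
G1 X209.779 Y163.400 F2773
G1 X209.779 Y82.986
G1 X94.652 Y82.986
G1 X94.652 Y163.400
M5
G0 X150.382 Y153.083
M3 S291
G1 X194.545 Y148.768 F2773
G1 X145.845 Y182.335
M5
G0 X128.996 Y70.633
M3 S830
G1 X109.936 Y72.672 F1216
G1 X90.709 Y102.516
G1 X72.000 Y136.689
G1 X54.495 Y151.721
M5
G0 X0.000 Y0.000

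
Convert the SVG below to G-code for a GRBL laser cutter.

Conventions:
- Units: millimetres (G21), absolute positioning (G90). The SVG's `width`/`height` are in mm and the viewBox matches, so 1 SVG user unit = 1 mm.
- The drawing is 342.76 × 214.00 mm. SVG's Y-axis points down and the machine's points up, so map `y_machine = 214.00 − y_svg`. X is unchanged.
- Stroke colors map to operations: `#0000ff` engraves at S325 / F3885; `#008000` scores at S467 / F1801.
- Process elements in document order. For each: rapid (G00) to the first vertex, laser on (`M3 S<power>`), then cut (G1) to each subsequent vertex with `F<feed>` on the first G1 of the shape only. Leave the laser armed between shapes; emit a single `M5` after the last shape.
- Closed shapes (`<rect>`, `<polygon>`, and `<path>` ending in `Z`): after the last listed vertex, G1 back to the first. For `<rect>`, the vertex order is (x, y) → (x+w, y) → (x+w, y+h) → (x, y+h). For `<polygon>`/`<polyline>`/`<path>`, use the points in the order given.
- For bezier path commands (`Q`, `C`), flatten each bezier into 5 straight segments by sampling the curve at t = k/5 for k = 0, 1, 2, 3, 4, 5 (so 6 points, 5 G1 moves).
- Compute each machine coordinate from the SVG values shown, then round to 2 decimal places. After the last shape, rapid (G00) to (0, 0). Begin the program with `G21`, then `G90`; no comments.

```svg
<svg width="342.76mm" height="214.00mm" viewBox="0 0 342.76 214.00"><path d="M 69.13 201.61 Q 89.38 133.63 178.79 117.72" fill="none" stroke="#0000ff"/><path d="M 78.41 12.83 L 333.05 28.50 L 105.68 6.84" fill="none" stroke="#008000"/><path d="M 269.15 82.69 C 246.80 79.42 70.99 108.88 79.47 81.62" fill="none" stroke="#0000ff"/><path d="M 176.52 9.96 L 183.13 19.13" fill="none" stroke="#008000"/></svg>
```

1 u = 1 mm; y_m = 214.00 − y.

[1] `<path>` quadratic bezier, #0000ff→engrave S325 F3885: (69.13,12.39) → (80.00,37.50) → (96.40,58.44) → (118.33,75.22) → (145.79,87.83) → (178.79,96.28)

[2] `<path>` open polyline, #008000→score S467 F1801: (78.41,201.17) → (333.05,185.50) → (105.68,207.16)

[3] `<path>` cubic bezier, #0000ff→engrave S325 F3885: (269.15,131.31) → (240.03,130.06) → (190.29,125.25) → (136.14,121.17) → (93.79,122.11) → (79.47,132.38)

[4] `<path>` line segment, #008000→score S467 F1801: (176.52,204.04) → (183.13,194.87)

G21
G90
G00 X69.13 Y12.39
M3 S325
G1 X80.00 Y37.50 F3885
G1 X96.40 Y58.44
G1 X118.33 Y75.22
G1 X145.79 Y87.83
G1 X178.79 Y96.28
G00 X78.41 Y201.17
M3 S467
G1 X333.05 Y185.50 F1801
G1 X105.68 Y207.16
G00 X269.15 Y131.31
M3 S325
G1 X240.03 Y130.06 F3885
G1 X190.29 Y125.25
G1 X136.14 Y121.17
G1 X93.79 Y122.11
G1 X79.47 Y132.38
G00 X176.52 Y204.04
M3 S467
G1 X183.13 Y194.87 F1801
M5
G00 X0.00 Y0.00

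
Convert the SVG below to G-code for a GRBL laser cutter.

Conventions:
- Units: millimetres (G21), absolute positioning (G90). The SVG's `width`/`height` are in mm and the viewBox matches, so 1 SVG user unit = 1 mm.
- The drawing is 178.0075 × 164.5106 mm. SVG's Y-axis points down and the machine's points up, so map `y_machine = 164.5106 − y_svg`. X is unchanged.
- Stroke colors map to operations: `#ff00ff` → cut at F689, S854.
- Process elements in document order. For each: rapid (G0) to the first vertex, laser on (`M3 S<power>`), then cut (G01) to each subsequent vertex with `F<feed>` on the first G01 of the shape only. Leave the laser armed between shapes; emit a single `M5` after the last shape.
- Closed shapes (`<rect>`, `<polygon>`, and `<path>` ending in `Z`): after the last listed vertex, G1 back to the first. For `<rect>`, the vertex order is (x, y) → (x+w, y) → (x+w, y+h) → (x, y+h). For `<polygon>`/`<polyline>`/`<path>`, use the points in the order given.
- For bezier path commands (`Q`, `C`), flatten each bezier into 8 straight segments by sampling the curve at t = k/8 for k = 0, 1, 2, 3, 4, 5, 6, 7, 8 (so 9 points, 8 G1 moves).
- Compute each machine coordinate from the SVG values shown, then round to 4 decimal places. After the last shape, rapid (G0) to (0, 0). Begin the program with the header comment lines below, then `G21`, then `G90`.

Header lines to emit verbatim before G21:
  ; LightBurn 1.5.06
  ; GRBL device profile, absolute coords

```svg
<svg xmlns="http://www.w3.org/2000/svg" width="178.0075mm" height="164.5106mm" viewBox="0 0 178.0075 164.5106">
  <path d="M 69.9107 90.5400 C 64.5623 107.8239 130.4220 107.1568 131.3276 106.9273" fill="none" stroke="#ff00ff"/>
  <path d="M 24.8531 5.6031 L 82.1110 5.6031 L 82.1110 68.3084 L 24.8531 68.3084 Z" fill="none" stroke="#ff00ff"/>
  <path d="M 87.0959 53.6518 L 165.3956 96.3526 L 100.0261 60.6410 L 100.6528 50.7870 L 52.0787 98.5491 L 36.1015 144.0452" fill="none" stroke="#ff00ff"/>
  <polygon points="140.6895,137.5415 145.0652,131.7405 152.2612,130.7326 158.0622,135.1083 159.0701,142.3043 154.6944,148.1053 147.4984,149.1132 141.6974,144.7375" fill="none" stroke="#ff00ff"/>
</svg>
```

; LightBurn 1.5.06
; GRBL device profile, absolute coords
G21
G90
G0 X69.9107 Y73.9706
M3 S854
G01 X70.9770 Y68.2947 F689
G01 X77.1234 Y64.0862
G01 X86.7542 Y61.1296
G01 X98.2739 Y59.2094
G01 X110.0867 Y58.1102
G01 X120.5970 Y57.6164
G01 X128.2092 Y57.5126
G01 X131.3276 Y57.5833
G0 X24.8531 Y158.9075
M3 S854
G01 X82.1110 Y158.9075 F689
G01 X82.1110 Y96.2022
G01 X24.8531 Y96.2022
G01 X24.8531 Y158.9075
G0 X87.0959 Y110.8588
M3 S854
G01 X165.3956 Y68.1580 F689
G01 X100.0261 Y103.8696
G01 X100.6528 Y113.7236
G01 X52.0787 Y65.9615
G01 X36.1015 Y20.4654
G0 X140.6895 Y26.9691
M3 S854
G01 X145.0652 Y32.7701 F689
G01 X152.2612 Y33.7780
G01 X158.0622 Y29.4023
G01 X159.0701 Y22.2063
G01 X154.6944 Y16.4053
G01 X147.4984 Y15.3974
G01 X141.6974 Y19.7731
G01 X140.6895 Y26.9691
M5
G0 X0.0000 Y0.0000

Since the viewBox matches the mm dimensions, user units are millimetres directly. The only transform is the Y-flip y_m = 164.5106 − y_svg.

Shape 1 is a cubic bezier drawn with `<path>`. Its stroke #ff00ff means cut at S854, F689. After flipping Y the toolpath is (69.9107,73.9706) → (70.9770,68.2947) → (77.1234,64.0862) → (86.7542,61.1296) → (98.2739,59.2094) → (110.0867,58.1102) → (120.5970,57.6164) → (128.2092,57.5126) → (131.3276,57.5833).

Shape 2 is a rectangle drawn with `<path>`. Its stroke #ff00ff means cut at S854, F689. After flipping Y the toolpath is (24.8531,158.9075) → (82.1110,158.9075) → (82.1110,96.2022) → (24.8531,96.2022) → (24.8531,158.9075), returning to the start.

Shape 3 is a open polyline drawn with `<path>`. Its stroke #ff00ff means cut at S854, F689. After flipping Y the toolpath is (87.0959,110.8588) → (165.3956,68.1580) → (100.0261,103.8696) → (100.6528,113.7236) → (52.0787,65.9615) → (36.1015,20.4654).

Shape 4 is a regular polygon drawn with `<polygon>`. Its stroke #ff00ff means cut at S854, F689. After flipping Y the toolpath is (140.6895,26.9691) → (145.0652,32.7701) → (152.2612,33.7780) → (158.0622,29.4023) → (159.0701,22.2063) → (154.6944,16.4053) → (147.4984,15.3974) → (141.6974,19.7731) → (140.6895,26.9691), returning to the start.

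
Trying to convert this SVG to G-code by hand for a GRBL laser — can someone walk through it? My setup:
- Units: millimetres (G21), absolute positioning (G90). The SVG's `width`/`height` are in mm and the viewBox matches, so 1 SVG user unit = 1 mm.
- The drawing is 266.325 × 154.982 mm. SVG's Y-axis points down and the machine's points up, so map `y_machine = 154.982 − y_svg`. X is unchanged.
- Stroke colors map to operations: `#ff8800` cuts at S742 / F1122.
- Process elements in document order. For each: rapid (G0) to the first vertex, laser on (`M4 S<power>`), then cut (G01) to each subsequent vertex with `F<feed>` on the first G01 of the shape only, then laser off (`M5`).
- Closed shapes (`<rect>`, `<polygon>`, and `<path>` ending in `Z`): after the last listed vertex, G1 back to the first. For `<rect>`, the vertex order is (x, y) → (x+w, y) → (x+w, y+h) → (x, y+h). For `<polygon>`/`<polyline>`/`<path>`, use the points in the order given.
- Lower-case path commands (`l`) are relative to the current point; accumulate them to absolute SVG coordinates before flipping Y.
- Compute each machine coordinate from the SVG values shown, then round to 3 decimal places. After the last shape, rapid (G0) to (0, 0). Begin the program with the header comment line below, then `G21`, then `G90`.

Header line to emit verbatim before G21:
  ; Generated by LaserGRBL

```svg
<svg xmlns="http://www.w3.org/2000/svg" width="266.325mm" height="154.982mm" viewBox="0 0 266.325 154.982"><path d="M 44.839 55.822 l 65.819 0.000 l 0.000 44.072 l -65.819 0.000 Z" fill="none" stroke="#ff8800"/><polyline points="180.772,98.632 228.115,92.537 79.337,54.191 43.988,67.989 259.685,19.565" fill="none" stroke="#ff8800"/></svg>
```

; Generated by LaserGRBL
G21
G90
G0 X44.839 Y99.160
M4 S742
G01 X110.658 Y99.160 F1122
G01 X110.658 Y55.088
G01 X44.839 Y55.088
G01 X44.839 Y99.160
M5
G0 X180.772 Y56.350
M4 S742
G01 X228.115 Y62.445 F1122
G01 X79.337 Y100.791
G01 X43.988 Y86.993
G01 X259.685 Y135.417
M5
G0 X0.000 Y0.000

1 u = 1 mm; y_m = 154.982 − y.

[1] `<path>` rectangle, #ff8800→cut S742 F1122: (44.839,99.160) → (110.658,99.160) → (110.658,55.088) → (44.839,55.088) → (44.839,99.160) (closed)

[2] `<polyline>` open polyline, #ff8800→cut S742 F1122: (180.772,56.350) → (228.115,62.445) → (79.337,100.791) → (43.988,86.993) → (259.685,135.417)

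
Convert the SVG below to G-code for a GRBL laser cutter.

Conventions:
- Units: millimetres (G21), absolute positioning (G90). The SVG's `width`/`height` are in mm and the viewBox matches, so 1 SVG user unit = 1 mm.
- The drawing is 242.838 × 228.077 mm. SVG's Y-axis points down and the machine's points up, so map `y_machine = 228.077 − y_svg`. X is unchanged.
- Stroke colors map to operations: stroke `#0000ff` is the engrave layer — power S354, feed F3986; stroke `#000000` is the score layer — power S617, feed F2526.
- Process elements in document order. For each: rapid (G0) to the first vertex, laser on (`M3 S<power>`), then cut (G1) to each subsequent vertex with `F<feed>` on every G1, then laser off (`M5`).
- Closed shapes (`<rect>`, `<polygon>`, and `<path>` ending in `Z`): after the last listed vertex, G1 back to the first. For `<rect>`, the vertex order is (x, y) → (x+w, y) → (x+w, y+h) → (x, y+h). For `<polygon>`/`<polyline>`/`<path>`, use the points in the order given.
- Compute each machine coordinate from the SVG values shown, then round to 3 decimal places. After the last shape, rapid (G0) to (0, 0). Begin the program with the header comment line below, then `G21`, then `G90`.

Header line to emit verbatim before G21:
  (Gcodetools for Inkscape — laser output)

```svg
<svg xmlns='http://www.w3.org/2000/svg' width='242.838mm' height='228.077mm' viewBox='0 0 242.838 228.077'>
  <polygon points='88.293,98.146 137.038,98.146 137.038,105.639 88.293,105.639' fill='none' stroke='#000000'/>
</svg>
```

(Gcodetools for Inkscape — laser output)
G21
G90
G0 X88.293 Y129.931
M3 S617
G1 X137.038 Y129.931 F2526
G1 X137.038 Y122.438 F2526
G1 X88.293 Y122.438 F2526
G1 X88.293 Y129.931 F2526
M5
G0 X0.000 Y0.000

viewBox `0 0 242.838 228.077` with mm width/height → 1 unit = 1 mm. Flip: y_m = 228.077 − y_svg.

**Shape 1** — `<polygon>` rectangle, stroke `#000000` → score (S617, F2526). Machine vertices: (88.293,129.931) → (137.038,129.931) → (137.038,122.438) → (88.293,122.438) → (88.293,129.931). Closed: final G1 returns to the first vertex.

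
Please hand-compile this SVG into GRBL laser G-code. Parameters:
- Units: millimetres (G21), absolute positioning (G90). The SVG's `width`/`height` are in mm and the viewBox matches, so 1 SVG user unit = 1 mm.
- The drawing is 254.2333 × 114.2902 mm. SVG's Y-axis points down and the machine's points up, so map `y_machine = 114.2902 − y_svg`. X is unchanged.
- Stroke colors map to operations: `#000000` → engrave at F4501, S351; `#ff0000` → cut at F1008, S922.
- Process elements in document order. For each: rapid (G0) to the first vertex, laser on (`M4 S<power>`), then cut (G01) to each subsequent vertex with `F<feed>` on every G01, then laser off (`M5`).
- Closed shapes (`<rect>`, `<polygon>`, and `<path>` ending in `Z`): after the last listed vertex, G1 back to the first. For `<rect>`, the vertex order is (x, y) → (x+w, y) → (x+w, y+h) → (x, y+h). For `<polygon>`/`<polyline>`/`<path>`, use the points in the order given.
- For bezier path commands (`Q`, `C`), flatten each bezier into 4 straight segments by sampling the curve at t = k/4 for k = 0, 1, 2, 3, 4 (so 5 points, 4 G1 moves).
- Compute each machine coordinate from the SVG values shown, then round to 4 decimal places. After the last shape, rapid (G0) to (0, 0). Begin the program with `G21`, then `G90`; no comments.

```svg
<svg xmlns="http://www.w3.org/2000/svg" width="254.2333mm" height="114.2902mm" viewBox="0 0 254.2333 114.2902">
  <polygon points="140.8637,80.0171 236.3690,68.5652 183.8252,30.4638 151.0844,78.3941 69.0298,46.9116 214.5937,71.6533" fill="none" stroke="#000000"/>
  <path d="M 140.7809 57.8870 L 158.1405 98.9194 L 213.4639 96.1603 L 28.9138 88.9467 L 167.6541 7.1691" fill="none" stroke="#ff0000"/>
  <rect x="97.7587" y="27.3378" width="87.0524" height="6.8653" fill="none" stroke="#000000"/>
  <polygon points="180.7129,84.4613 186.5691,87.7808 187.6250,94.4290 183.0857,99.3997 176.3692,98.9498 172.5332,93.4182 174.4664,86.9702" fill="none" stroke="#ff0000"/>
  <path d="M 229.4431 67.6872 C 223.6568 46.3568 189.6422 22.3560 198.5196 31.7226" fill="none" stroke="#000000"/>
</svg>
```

viewBox `0 0 254.2333 114.2902` with mm width/height → 1 unit = 1 mm. Flip: y_m = 114.2902 − y_svg.

**Shape 1** — `<polygon>` closed polygon, stroke `#000000` → engrave (S351, F4501). Machine vertices: (140.8637,34.2731) → (236.3690,45.7250) → (183.8252,83.8264) → (151.0844,35.8961) → (69.0298,67.3786) → (214.5937,42.6369) → (140.8637,34.2731). Closed: final G1 returns to the first vertex.

**Shape 2** — `<path>` open polyline, stroke `#ff0000` → cut (S922, F1008). Machine vertices: (140.7809,56.4032) → (158.1405,15.3708) → (213.4639,18.1299) → (28.9138,25.3435) → (167.6541,107.1211). Open path.

**Shape 3** — `<rect>` rectangle, stroke `#000000` → engrave (S351, F4501). Machine vertices: (97.7587,86.9524) → (184.8111,86.9524) → (184.8111,80.0871) → (97.7587,80.0871) → (97.7587,86.9524). Closed: final G1 returns to the first vertex.

**Shape 4** — `<polygon>` regular polygon, stroke `#ff0000` → cut (S922, F1008). Machine vertices: (180.7129,29.8289) → (186.5691,26.5094) → (187.6250,19.8612) → (183.0857,14.8905) → (176.3692,15.3404) → (172.5332,20.8720) → (174.4664,27.3200) → (180.7129,29.8289). Closed: final G1 returns to the first vertex.

**Shape 5** — `<path>` cubic bezier, stroke `#000000` → engrave (S351, F4501). Control points (SVG): P0=(229.4431,67.6872), P1=(223.6568,46.3568), P2=(189.6422,22.3560), P3=(198.5196,31.7226); sampled at t=k/4. Machine vertices: (229.4431,46.6030) → (220.9218,62.5384) → (208.4825,76.0967) → (198.7925,83.8993) → (198.5196,82.5676). Open path.

G21
G90
G0 X140.8637 Y34.2731
M4 S351
G01 X236.3690 Y45.7250 F4501
G01 X183.8252 Y83.8264 F4501
G01 X151.0844 Y35.8961 F4501
G01 X69.0298 Y67.3786 F4501
G01 X214.5937 Y42.6369 F4501
G01 X140.8637 Y34.2731 F4501
M5
G0 X140.7809 Y56.4032
M4 S922
G01 X158.1405 Y15.3708 F1008
G01 X213.4639 Y18.1299 F1008
G01 X28.9138 Y25.3435 F1008
G01 X167.6541 Y107.1211 F1008
M5
G0 X97.7587 Y86.9524
M4 S351
G01 X184.8111 Y86.9524 F4501
G01 X184.8111 Y80.0871 F4501
G01 X97.7587 Y80.0871 F4501
G01 X97.7587 Y86.9524 F4501
M5
G0 X180.7129 Y29.8289
M4 S922
G01 X186.5691 Y26.5094 F1008
G01 X187.6250 Y19.8612 F1008
G01 X183.0857 Y14.8905 F1008
G01 X176.3692 Y15.3404 F1008
G01 X172.5332 Y20.8720 F1008
G01 X174.4664 Y27.3200 F1008
G01 X180.7129 Y29.8289 F1008
M5
G0 X229.4431 Y46.6030
M4 S351
G01 X220.9218 Y62.5384 F4501
G01 X208.4825 Y76.0967 F4501
G01 X198.7925 Y83.8993 F4501
G01 X198.5196 Y82.5676 F4501
M5
G0 X0.0000 Y0.0000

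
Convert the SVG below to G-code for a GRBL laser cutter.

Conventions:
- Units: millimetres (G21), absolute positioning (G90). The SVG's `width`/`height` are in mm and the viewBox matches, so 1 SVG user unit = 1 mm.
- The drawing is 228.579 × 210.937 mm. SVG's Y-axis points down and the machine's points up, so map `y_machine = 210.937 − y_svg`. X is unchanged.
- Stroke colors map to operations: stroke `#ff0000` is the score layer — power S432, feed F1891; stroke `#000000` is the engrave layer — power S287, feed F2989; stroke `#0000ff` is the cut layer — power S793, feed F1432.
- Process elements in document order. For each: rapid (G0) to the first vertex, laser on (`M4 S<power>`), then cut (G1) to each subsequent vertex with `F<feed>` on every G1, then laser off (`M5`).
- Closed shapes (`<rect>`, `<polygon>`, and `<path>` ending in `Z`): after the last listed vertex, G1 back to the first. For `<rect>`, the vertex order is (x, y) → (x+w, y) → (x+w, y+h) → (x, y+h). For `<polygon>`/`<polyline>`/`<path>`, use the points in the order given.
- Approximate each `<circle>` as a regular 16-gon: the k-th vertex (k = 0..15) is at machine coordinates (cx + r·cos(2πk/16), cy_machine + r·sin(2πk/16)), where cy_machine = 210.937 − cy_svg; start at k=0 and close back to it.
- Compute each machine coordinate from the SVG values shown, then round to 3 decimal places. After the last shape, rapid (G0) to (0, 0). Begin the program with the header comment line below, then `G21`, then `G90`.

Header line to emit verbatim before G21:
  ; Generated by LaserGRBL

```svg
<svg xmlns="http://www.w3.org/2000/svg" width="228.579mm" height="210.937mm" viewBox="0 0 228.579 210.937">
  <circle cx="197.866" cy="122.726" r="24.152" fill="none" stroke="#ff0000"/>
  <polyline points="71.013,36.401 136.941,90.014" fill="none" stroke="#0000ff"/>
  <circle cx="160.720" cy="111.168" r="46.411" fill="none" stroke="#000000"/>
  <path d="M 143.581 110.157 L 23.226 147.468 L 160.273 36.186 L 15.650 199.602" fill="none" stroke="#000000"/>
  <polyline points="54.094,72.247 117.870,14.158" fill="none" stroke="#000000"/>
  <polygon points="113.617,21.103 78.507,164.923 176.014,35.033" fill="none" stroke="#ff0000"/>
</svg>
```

; Generated by LaserGRBL
G21
G90
G0 X222.018 Y88.211
M4 S432
G1 X220.180 Y97.454 F1891
G1 X214.944 Y105.289 F1891
G1 X207.109 Y110.525 F1891
G1 X197.866 Y112.363 F1891
G1 X188.623 Y110.525 F1891
G1 X180.788 Y105.289 F1891
G1 X175.552 Y97.454 F1891
G1 X173.714 Y88.211 F1891
G1 X175.552 Y78.968 F1891
G1 X180.788 Y71.133 F1891
G1 X188.623 Y65.897 F1891
G1 X197.866 Y64.059 F1891
G1 X207.109 Y65.897 F1891
G1 X214.944 Y71.133 F1891
G1 X220.180 Y78.968 F1891
G1 X222.018 Y88.211 F1891
M5
G0 X71.013 Y174.536
M4 S793
G1 X136.941 Y120.923 F1432
M5
G0 X207.131 Y99.769
M4 S287
G1 X203.598 Y117.530 F2989
G1 X193.538 Y132.587 F2989
G1 X178.481 Y142.647 F2989
G1 X160.720 Y146.180 F2989
G1 X142.959 Y142.647 F2989
G1 X127.902 Y132.587 F2989
G1 X117.842 Y117.530 F2989
G1 X114.309 Y99.769 F2989
G1 X117.842 Y82.008 F2989
G1 X127.902 Y66.951 F2989
G1 X142.959 Y56.891 F2989
G1 X160.720 Y53.358 F2989
G1 X178.481 Y56.891 F2989
G1 X193.538 Y66.951 F2989
G1 X203.598 Y82.008 F2989
G1 X207.131 Y99.769 F2989
M5
G0 X143.581 Y100.780
M4 S287
G1 X23.226 Y63.469 F2989
G1 X160.273 Y174.751 F2989
G1 X15.650 Y11.335 F2989
M5
G0 X54.094 Y138.690
M4 S287
G1 X117.870 Y196.779 F2989
M5
G0 X113.617 Y189.834
M4 S432
G1 X78.507 Y46.014 F1891
G1 X176.014 Y175.904 F1891
G1 X113.617 Y189.834 F1891
M5
G0 X0.000 Y0.000

1 u = 1 mm; y_m = 210.937 − y.

[1] `<circle>` circle, #ff0000→score S432 F1891: (222.018,88.211) → (220.180,97.454) → (214.944,105.289) → (207.109,110.525) → (197.866,112.363) → (188.623,110.525) → (180.788,105.289) → (175.552,97.454) → (173.714,88.211) → (175.552,78.968) → (180.788,71.133) → (188.623,65.897) → (197.866,64.059) → (207.109,65.897) → (214.944,71.133) → (220.180,78.968) → (222.018,88.211) (closed)

[2] `<polyline>` line segment, #0000ff→cut S793 F1432: (71.013,174.536) → (136.941,120.923)

[3] `<circle>` circle, #000000→engrave S287 F2989: (207.131,99.769) → (203.598,117.530) → (193.538,132.587) → (178.481,142.647) → (160.720,146.180) → (142.959,142.647) → (127.902,132.587) → (117.842,117.530) → (114.309,99.769) → (117.842,82.008) → (127.902,66.951) → (142.959,56.891) → (160.720,53.358) → (178.481,56.891) → (193.538,66.951) → (203.598,82.008) → (207.131,99.769) (closed)

[4] `<path>` open polyline, #000000→engrave S287 F2989: (143.581,100.780) → (23.226,63.469) → (160.273,174.751) → (15.650,11.335)

[5] `<polyline>` line segment, #000000→engrave S287 F2989: (54.094,138.690) → (117.870,196.779)

[6] `<polygon>` closed polygon, #ff0000→score S432 F1891: (113.617,189.834) → (78.507,46.014) → (176.014,175.904) → (113.617,189.834) (closed)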